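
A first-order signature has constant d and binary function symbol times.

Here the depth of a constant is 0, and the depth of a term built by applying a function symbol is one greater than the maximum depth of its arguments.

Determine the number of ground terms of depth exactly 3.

21

Write N_k for the number of ground terms of depth ≤ k. A term of depth ≤ k is either a constant or a function symbol applied to arguments of depth ≤ k−1, so N_k = 1 + N_{k-1}^2.
N_0 = 1
N_1 = 1 + 1^2 = 2
N_2 = 1 + 2^2 = 5
N_3 = 1 + 5^2 = 26
Terms of depth exactly 3: N_3 − N_2 = 26 − 5 = 21.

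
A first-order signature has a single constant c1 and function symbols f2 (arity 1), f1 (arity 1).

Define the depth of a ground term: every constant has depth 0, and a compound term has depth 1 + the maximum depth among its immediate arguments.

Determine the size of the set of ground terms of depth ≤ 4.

31

Let N_k = |{terms of depth ≤ k}|. Then N_0 = 1 and N_k = 1 + N_{k-1} + N_{k-1} for k ≥ 1 (one summand per function symbol, arity giving the exponent).
N_0 = 1
N_1 = 1 + 1 + 1 = 3
N_2 = 1 + 3 + 3 = 7
N_3 = 1 + 7 + 7 = 15
N_4 = 1 + 15 + 15 = 31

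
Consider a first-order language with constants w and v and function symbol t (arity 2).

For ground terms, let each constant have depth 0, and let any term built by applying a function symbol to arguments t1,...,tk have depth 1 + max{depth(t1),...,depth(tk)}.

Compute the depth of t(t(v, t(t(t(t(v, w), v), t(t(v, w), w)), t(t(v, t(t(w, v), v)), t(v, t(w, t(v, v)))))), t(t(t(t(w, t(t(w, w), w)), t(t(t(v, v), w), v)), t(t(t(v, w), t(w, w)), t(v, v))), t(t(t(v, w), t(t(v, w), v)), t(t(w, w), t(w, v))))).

depth(t(v, w)) = 1 + max(0, 0) = 1
depth(t(t(v, w), v)) = 1 + max(1, 0) = 2
depth(t(t(v, w), w)) = 1 + max(1, 0) = 2
depth(t(t(t(v, w), v), t(t(v, w), w))) = 1 + max(2, 2) = 3
depth(t(w, v)) = 1 + max(0, 0) = 1
depth(t(t(w, v), v)) = 1 + max(1, 0) = 2
depth(t(v, t(t(w, v), v))) = 1 + max(0, 2) = 3
depth(t(v, v)) = 1 + max(0, 0) = 1
depth(t(w, t(v, v))) = 1 + max(0, 1) = 2
depth(t(v, t(w, t(v, v)))) = 1 + max(0, 2) = 3
depth(t(t(v, t(t(w, v), v)), t(v, t(w, t(v, v))))) = 1 + max(3, 3) = 4
depth(t(t(t(t(v, w), v), t(t(v, w), w)), t(t(v, t(t(w, v), v)), t(v, t(w, t(v, v)))))) = 1 + max(3, 4) = 5
depth(t(v, t(t(t(t(v, w), v), t(t(v, w), w)), t(t(v, t(t(w, v), v)), t(v, t(w, t(v, v))))))) = 1 + max(0, 5) = 6
depth(t(w, w)) = 1 + max(0, 0) = 1
depth(t(t(w, w), w)) = 1 + max(1, 0) = 2
depth(t(w, t(t(w, w), w))) = 1 + max(0, 2) = 3
depth(t(t(v, v), w)) = 1 + max(1, 0) = 2
depth(t(t(t(v, v), w), v)) = 1 + max(2, 0) = 3
depth(t(t(w, t(t(w, w), w)), t(t(t(v, v), w), v))) = 1 + max(3, 3) = 4
depth(t(t(v, w), t(w, w))) = 1 + max(1, 1) = 2
depth(t(t(t(v, w), t(w, w)), t(v, v))) = 1 + max(2, 1) = 3
depth(t(t(t(w, t(t(w, w), w)), t(t(t(v, v), w), v)), t(t(t(v, w), t(w, w)), t(v, v)))) = 1 + max(4, 3) = 5
depth(t(t(v, w), t(t(v, w), v))) = 1 + max(1, 2) = 3
depth(t(t(w, w), t(w, v))) = 1 + max(1, 1) = 2
depth(t(t(t(v, w), t(t(v, w), v)), t(t(w, w), t(w, v)))) = 1 + max(3, 2) = 4
depth(t(t(t(t(w, t(t(w, w), w)), t(t(t(v, v), w), v)), t(t(t(v, w), t(w, w)), t(v, v))), t(t(t(v, w), t(t(v, w), v)), t(t(w, w), t(w, v))))) = 1 + max(5, 4) = 6
depth(t(t(v, t(t(t(t(v, w), v), t(t(v, w), w)), t(t(v, t(t(w, v), v)), t(v, t(w, t(v, v)))))), t(t(t(t(w, t(t(w, w), w)), t(t(t(v, v), w), v)), t(t(t(v, w), t(w, w)), t(v, v))), t(t(t(v, w), t(t(v, w), v)), t(t(w, w), t(w, v)))))) = 1 + max(6, 6) = 7

7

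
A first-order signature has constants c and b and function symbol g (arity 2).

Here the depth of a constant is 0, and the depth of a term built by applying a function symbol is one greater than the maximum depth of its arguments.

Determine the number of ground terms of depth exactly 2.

32

Count level by level. With function symbols g/2, the terms of depth ≤ k are the 2 constants together with each function applied to depth-≤(k−1) tuples, so N_k = 2 + N_{k-1}^2.
N_0 = 2
N_1 = 2 + 2^2 = 6
N_2 = 2 + 6^2 = 38
Terms of depth exactly 2: N_2 − N_1 = 38 − 6 = 32.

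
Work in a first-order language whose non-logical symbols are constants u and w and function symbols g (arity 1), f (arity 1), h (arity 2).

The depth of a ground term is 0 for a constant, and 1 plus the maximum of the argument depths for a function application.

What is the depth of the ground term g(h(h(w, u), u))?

depth(h(w, u)) = 1 + max(0, 0) = 1
depth(h(h(w, u), u)) = 1 + max(1, 0) = 2
depth(g(h(h(w, u), u))) = 1 + depth(h(h(w, u), u)) = 1 + 2 = 3

3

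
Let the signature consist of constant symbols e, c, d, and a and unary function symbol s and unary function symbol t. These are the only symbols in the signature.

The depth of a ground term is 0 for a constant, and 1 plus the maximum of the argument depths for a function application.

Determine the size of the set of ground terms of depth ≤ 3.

Let N_k count ground terms of depth at most k. Each non-constant term of depth ≤ k is some function symbol applied to depth-≤(k−1) arguments, giving N_k = 4 + N_{k-1} + N_{k-1}.
N_0 = 4
N_1 = 4 + 4 + 4 = 12
N_2 = 4 + 12 + 12 = 28
N_3 = 4 + 28 + 28 = 60

60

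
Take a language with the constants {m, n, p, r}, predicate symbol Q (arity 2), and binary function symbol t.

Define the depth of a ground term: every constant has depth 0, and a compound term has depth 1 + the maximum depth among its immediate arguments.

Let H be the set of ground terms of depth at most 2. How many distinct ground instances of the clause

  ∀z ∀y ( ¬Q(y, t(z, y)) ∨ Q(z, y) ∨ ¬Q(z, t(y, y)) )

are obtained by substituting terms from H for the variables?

163216

Ground terms of depth ≤ 2:
  Count level by level. With function symbols t/2, the terms of depth ≤ k are the 4 constants together with each function applied to depth-≤(k−1) tuples, so N_k = 4 + N_{k-1}^2.
  N_0 = 4
  N_1 = 4 + 4^2 = 20
  N_2 = 4 + 20^2 = 404
So there are 404 ground terms available for substitution.
Each of z, y ranges independently over the available ground terms, and distinct assignments produce distinct instances.
Number of ground instances = 404^2 = 163216.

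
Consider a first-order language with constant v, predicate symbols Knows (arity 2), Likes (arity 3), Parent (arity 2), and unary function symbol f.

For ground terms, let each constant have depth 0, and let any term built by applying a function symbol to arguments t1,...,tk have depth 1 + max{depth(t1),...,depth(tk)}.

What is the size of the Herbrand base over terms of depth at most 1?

First count ground terms of depth ≤ 1.
If N_k denotes the number of depth-≤k ground terms, the 1 constant gives N_0 = 1, and each function symbol of arity r contributes N_{k-1}^r new terms at level k: N_k = 1 + N_{k-1}.
N_0 = 1
N_1 = 1 + 1 = 2
So |H| = 2.
Ground atoms are formed by filling each argument slot of a predicate with a term from H, so an r-ary predicate gives |H|^r atoms:
  Knows: 2^2 = 4;  Likes: 2^3 = 8;  Parent: 2^2 = 4
Total ground atoms: 4 + 8 + 4 = 16.

16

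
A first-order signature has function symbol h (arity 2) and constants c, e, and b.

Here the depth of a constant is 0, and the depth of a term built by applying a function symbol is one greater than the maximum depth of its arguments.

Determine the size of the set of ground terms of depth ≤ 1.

Let N_k count ground terms of depth at most k. Each non-constant term of depth ≤ k is some function symbol applied to depth-≤(k−1) arguments, giving N_k = 3 + N_{k-1}^2.
N_0 = 3
N_1 = 3 + 3^2 = 12

12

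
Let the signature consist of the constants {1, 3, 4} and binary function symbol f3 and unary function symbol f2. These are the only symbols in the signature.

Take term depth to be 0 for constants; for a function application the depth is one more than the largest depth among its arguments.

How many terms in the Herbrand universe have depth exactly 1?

12

Write N_k for the number of ground terms of depth ≤ k. A term of depth ≤ k is either a constant or a function symbol applied to arguments of depth ≤ k−1, so N_k = 3 + N_{k-1}^2 + N_{k-1}.
N_0 = 3
N_1 = 3 + 3^2 + 3 = 15
Terms of depth exactly 1: N_1 − N_0 = 15 − 3 = 12.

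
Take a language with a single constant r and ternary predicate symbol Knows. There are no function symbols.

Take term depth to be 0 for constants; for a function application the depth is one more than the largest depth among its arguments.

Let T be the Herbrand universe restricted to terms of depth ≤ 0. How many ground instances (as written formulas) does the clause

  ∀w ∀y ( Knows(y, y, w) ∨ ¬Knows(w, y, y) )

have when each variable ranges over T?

1

Ground terms of depth ≤ 0:
  With no function symbols every ground term is a constant, so there is exactly 1 ground term at every depth bound.
  N_0 = 1
  Explicitly: r.
So there is exactly 1 ground term available for substitution.
Each of w, y ranges independently over the available ground terms, and distinct assignments produce distinct instances.
Number of ground instances = 1^2 = 1.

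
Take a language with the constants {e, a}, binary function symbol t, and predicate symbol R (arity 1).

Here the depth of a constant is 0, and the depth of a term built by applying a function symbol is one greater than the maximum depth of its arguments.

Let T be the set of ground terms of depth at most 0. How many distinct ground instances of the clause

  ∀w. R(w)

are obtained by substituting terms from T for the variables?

Ground terms of depth ≤ 0:
  If N_k denotes the number of depth-≤k ground terms, the 2 constants give N_0 = 2, and each function symbol of arity r contributes N_{k-1}^r new terms at level k: N_k = 2 + N_{k-1}^2.
  N_0 = 2
  Explicitly: e, a.
So there are 2 ground terms available for substitution.
The body mentions the single quantified variable w; since ground terms form a free algebra, no two substitutions collapse to the same formula.
Number of ground instances = 2.

2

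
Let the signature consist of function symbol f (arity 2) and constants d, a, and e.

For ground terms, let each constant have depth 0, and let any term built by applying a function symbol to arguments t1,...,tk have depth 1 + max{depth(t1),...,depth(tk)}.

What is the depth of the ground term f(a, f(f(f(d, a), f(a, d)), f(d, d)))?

depth(f(d, a)) = 1 + max(0, 0) = 1
depth(f(a, d)) = 1 + max(0, 0) = 1
depth(f(f(d, a), f(a, d))) = 1 + max(1, 1) = 2
depth(f(d, d)) = 1 + max(0, 0) = 1
depth(f(f(f(d, a), f(a, d)), f(d, d))) = 1 + max(2, 1) = 3
depth(f(a, f(f(f(d, a), f(a, d)), f(d, d)))) = 1 + max(0, 3) = 4

4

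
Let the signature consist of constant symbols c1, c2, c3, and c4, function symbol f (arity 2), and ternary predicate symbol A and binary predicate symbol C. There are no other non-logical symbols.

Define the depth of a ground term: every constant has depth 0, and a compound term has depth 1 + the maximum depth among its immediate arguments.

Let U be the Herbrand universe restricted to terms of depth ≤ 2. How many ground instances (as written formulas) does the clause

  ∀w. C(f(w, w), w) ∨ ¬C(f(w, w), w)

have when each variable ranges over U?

Ground terms of depth ≤ 2:
  Count level by level. With function symbols f/2, the terms of depth ≤ k are the 4 constants together with each function applied to depth-≤(k−1) tuples, so N_k = 4 + N_{k-1}^2.
  N_0 = 4
  N_1 = 4 + 4^2 = 20
  N_2 = 4 + 20^2 = 404
So there are 404 ground terms available for substitution.
The variable w ranges independently over the available ground terms, and distinct assignments produce distinct instances.
Number of ground instances = 404.

404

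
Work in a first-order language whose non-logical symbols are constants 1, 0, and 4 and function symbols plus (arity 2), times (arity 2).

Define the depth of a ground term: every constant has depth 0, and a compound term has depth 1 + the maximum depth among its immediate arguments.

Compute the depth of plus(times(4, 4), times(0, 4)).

depth(times(4, 4)) = 1 + max(0, 0) = 1
depth(times(0, 4)) = 1 + max(0, 0) = 1
depth(plus(times(4, 4), times(0, 4))) = 1 + max(1, 1) = 2

2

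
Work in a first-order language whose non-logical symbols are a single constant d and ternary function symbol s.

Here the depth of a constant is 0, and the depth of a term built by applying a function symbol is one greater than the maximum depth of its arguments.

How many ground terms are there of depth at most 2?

9

Write N_k for the number of ground terms of depth ≤ k. A term of depth ≤ k is either a constant or a function symbol applied to arguments of depth ≤ k−1, so N_k = 1 + N_{k-1}^3.
N_0 = 1
N_1 = 1 + 1^3 = 2
N_2 = 1 + 2^3 = 9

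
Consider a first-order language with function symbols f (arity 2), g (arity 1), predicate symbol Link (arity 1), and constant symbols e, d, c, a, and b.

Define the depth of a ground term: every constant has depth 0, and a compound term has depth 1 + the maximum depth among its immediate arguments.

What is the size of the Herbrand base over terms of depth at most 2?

First count ground terms of depth ≤ 2.
Count level by level. With function symbols f/2, g/1, the terms of depth ≤ k are the 5 constants together with each function applied to depth-≤(k−1) tuples, so N_k = 5 + N_{k-1}^2 + N_{k-1}.
N_0 = 5
N_1 = 5 + 5^2 + 5 = 35
N_2 = 5 + 35^2 + 35 = 1265
So |H| = 1265.
Each predicate of arity r yields |H|^r ground atoms (one per choice of an r-tuple from H):
  Link: 1265
Total ground atoms: 1265.

1265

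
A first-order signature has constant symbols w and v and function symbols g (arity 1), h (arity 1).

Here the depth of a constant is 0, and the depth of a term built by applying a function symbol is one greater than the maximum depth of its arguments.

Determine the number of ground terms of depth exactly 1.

4

Count level by level. With function symbols g/1, h/1, the terms of depth ≤ k are the 2 constants together with each function applied to depth-≤(k−1) tuples, so N_k = 2 + N_{k-1} + N_{k-1}.
N_0 = 2
N_1 = 2 + 2 + 2 = 6
Terms of depth exactly 1: N_1 − N_0 = 6 − 2 = 4.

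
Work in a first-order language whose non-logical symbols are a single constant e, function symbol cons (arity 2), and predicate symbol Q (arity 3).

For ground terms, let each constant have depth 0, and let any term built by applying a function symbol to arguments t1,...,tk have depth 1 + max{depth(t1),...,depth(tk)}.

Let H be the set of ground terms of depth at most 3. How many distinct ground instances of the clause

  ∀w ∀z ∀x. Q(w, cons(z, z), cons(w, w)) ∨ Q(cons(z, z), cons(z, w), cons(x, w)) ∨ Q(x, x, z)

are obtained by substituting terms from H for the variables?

17576

Ground terms of depth ≤ 3:
  Count level by level. With function symbols cons/2, the terms of depth ≤ k are the 1 constant together with each function applied to depth-≤(k−1) tuples, so N_k = 1 + N_{k-1}^2.
  N_0 = 1
  N_1 = 1 + 1^2 = 2
  N_2 = 1 + 2^2 = 5
  N_3 = 1 + 5^2 = 26
So there are 26 ground terms available for substitution.
Each of w, z, x ranges independently over the available ground terms, and distinct assignments produce distinct instances.
Number of ground instances = 26^3 = 17576.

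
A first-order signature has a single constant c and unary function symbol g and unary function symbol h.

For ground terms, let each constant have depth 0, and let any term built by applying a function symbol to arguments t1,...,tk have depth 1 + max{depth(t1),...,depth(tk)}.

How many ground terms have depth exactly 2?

4

Count level by level. With function symbols g/1, h/1, the terms of depth ≤ k are the 1 constant together with each function applied to depth-≤(k−1) tuples, so N_k = 1 + N_{k-1} + N_{k-1}.
N_0 = 1
N_1 = 1 + 1 + 1 = 3
N_2 = 1 + 3 + 3 = 7
Terms of depth exactly 2: N_2 − N_1 = 7 − 3 = 4.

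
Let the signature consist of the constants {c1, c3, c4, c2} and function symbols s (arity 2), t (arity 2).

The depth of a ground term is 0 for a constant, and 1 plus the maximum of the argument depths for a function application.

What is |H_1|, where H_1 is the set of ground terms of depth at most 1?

Let N_k count ground terms of depth at most k. Each non-constant term of depth ≤ k is some function symbol applied to depth-≤(k−1) arguments, giving N_k = 4 + N_{k-1}^2 + N_{k-1}^2.
N_0 = 4
N_1 = 4 + 4^2 + 4^2 = 36

36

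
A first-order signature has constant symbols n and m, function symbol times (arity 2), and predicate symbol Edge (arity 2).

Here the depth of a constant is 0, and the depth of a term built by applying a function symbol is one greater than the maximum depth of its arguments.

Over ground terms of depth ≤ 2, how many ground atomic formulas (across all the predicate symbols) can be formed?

1444

First count ground terms of depth ≤ 2.
Count level by level. With function symbols times/2, the terms of depth ≤ k are the 2 constants together with each function applied to depth-≤(k−1) tuples, so N_k = 2 + N_{k-1}^2.
N_0 = 2
N_1 = 2 + 2^2 = 6
N_2 = 2 + 6^2 = 38
So |H| = 38.
A ground atom is a predicate applied to a tuple of terms from H, so the count is the sum over predicates of |H|^arity:
  Edge: 38^2 = 1444
Total ground atoms: 1444.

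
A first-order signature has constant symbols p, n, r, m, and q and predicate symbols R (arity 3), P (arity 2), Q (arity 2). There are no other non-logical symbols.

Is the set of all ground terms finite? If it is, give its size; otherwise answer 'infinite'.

5

There are no function symbols, so every ground term is one of the 5 constants.
The Herbrand universe is {p, n, r, m, q}, which is finite with 5 elements.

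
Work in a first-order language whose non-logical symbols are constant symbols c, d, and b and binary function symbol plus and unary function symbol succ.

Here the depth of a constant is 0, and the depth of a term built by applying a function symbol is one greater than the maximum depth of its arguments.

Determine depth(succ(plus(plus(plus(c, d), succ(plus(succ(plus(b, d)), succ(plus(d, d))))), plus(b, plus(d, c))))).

7

depth(plus(c, d)) = 1 + max(0, 0) = 1
depth(plus(b, d)) = 1 + max(0, 0) = 1
depth(succ(plus(b, d))) = 1 + depth(plus(b, d)) = 1 + 1 = 2
depth(plus(d, d)) = 1 + max(0, 0) = 1
depth(succ(plus(d, d))) = 1 + depth(plus(d, d)) = 1 + 1 = 2
depth(plus(succ(plus(b, d)), succ(plus(d, d)))) = 1 + max(2, 2) = 3
depth(succ(plus(succ(plus(b, d)), succ(plus(d, d))))) = 1 + depth(plus(succ(plus(b, d)), succ(plus(d, d)))) = 1 + 3 = 4
depth(plus(plus(c, d), succ(plus(succ(plus(b, d)), succ(plus(d, d)))))) = 1 + max(1, 4) = 5
depth(plus(d, c)) = 1 + max(0, 0) = 1
depth(plus(b, plus(d, c))) = 1 + max(0, 1) = 2
depth(plus(plus(plus(c, d), succ(plus(succ(plus(b, d)), succ(plus(d, d))))), plus(b, plus(d, c)))) = 1 + max(5, 2) = 6
depth(succ(plus(plus(plus(c, d), succ(plus(succ(plus(b, d)), succ(plus(d, d))))), plus(b, plus(d, c))))) = 1 + depth(plus(plus(plus(c, d), succ(plus(succ(plus(b, d)), succ(plus(d, d))))), plus(b, plus(d, c)))) = 1 + 6 = 7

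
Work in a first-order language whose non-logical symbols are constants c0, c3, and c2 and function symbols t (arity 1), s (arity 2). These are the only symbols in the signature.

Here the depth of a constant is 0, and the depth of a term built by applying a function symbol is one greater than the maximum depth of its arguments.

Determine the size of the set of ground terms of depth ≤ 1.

15

If N_k denotes the number of depth-≤k ground terms, the 3 constants give N_0 = 3, and each function symbol of arity r contributes N_{k-1}^r new terms at level k: N_k = 3 + N_{k-1} + N_{k-1}^2.
N_0 = 3
N_1 = 3 + 3 + 3^2 = 15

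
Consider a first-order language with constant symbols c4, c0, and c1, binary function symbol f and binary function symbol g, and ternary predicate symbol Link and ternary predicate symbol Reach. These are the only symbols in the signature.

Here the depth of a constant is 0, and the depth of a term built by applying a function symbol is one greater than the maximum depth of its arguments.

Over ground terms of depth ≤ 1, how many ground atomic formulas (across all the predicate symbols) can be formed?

First count ground terms of depth ≤ 1.
Let N_k = |{terms of depth ≤ k}|. Then N_0 = 3 and N_k = 3 + N_{k-1}^2 + N_{k-1}^2 for k ≥ 1 (one summand per function symbol, arity giving the exponent).
N_0 = 3
N_1 = 3 + 3^2 + 3^2 = 21
So |H| = 21.
Ground atoms are formed by filling each argument slot of a predicate with a term from H, so an r-ary predicate gives |H|^r atoms:
  Link: 21^3 = 9261;  Reach: 21^3 = 9261
Total ground atoms: 9261 + 9261 = 18522.

18522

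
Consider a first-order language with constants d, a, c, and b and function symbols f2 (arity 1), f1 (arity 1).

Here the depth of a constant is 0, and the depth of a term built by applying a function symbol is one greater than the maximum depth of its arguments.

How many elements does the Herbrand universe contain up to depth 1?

12

Let N_k = |{terms of depth ≤ k}|. Then N_0 = 4 and N_k = 4 + N_{k-1} + N_{k-1} for k ≥ 1 (one summand per function symbol, arity giving the exponent).
N_0 = 4
N_1 = 4 + 4 + 4 = 12
Explicitly: d, a, c, b, f2(d), f2(a), f2(c), f2(b), f1(d), f1(a), f1(c), f1(b).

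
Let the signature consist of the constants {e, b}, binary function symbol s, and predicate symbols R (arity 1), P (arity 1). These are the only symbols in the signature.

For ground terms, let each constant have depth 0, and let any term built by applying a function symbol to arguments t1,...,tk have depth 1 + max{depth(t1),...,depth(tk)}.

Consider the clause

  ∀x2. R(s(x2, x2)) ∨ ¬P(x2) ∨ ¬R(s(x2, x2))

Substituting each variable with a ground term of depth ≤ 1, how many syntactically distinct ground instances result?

6

Ground terms of depth ≤ 1:
  Count level by level. With function symbols s/2, the terms of depth ≤ k are the 2 constants together with each function applied to depth-≤(k−1) tuples, so N_k = 2 + N_{k-1}^2.
  N_0 = 2
  N_1 = 2 + 2^2 = 6
  Explicitly: e, b, s(e, e), s(e, b), s(b, e), s(b, b).
So there are 6 ground terms available for substitution.
The clause has 1 distinct variable (x2), which appears in the body. In the free term algebra distinct substitutions yield syntactically distinct ground instances.
Number of ground instances = 6.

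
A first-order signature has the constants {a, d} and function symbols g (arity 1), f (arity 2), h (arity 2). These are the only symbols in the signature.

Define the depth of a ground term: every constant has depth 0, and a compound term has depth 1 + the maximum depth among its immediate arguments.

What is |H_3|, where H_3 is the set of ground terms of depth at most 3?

182712

Let N_k = |{terms of depth ≤ k}|. Then N_0 = 2 and N_k = 2 + N_{k-1} + N_{k-1}^2 + N_{k-1}^2 for k ≥ 1 (one summand per function symbol, arity giving the exponent).
N_0 = 2
N_1 = 2 + 2 + 2^2 + 2^2 = 12
N_2 = 2 + 12 + 12^2 + 12^2 = 302
N_3 = 2 + 302 + 302^2 + 302^2 = 182712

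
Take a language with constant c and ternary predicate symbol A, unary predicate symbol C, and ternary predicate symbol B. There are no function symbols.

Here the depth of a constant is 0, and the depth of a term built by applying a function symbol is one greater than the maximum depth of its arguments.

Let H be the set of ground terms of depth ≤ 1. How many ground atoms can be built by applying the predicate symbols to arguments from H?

First count ground terms of depth ≤ 1.
With no function symbols every ground term is a constant, so there is exactly 1 ground term at every depth bound.
N_0 = 1
N_1 = 1
So |H| = 1.
Ground atoms are formed by filling each argument slot of a predicate with a term from H, so an r-ary predicate gives |H|^r atoms:
  A: 1^3 = 1;  C: 1;  B: 1^3 = 1
Total ground atoms: 1 + 1 + 1 = 3.

3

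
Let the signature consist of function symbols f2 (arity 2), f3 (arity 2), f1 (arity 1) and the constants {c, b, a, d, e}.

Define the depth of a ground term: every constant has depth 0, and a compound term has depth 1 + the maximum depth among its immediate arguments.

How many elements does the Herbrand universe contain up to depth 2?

7265

Count level by level. With function symbols f2/2, f3/2, f1/1, the terms of depth ≤ k are the 5 constants together with each function applied to depth-≤(k−1) tuples, so N_k = 5 + N_{k-1}^2 + N_{k-1}^2 + N_{k-1}.
N_0 = 5
N_1 = 5 + 5^2 + 5^2 + 5 = 60
N_2 = 5 + 60^2 + 60^2 + 60 = 7265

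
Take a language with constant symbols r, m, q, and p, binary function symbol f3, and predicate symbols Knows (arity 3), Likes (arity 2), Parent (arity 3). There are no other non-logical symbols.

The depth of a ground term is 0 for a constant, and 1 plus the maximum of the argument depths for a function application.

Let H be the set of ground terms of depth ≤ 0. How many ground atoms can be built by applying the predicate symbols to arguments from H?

First count ground terms of depth ≤ 0.
Count level by level. With function symbols f3/2, the terms of depth ≤ k are the 4 constants together with each function applied to depth-≤(k−1) tuples, so N_k = 4 + N_{k-1}^2.
N_0 = 4
So |H| = 4.
Ground atoms are formed by filling each argument slot of a predicate with a term from H, so an r-ary predicate gives |H|^r atoms:
  Knows: 4^3 = 64;  Likes: 4^2 = 16;  Parent: 4^3 = 64
Total ground atoms: 64 + 16 + 64 = 144.

144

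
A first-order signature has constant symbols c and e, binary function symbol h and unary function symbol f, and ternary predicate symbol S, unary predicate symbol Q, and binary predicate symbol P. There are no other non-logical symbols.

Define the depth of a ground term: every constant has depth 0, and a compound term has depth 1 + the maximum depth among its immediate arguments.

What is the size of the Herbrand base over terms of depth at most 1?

584

First count ground terms of depth ≤ 1.
Count level by level. With function symbols h/2, f/1, the terms of depth ≤ k are the 2 constants together with each function applied to depth-≤(k−1) tuples, so N_k = 2 + N_{k-1}^2 + N_{k-1}.
N_0 = 2
N_1 = 2 + 2^2 + 2 = 8
Explicitly: c, e, h(c, c), h(c, e), h(e, c), h(e, e), f(c), f(e).
So |H| = 8.
A ground atom is a predicate applied to a tuple of terms from H, so the count is the sum over predicates of |H|^arity:
  S: 8^3 = 512;  Q: 8;  P: 8^2 = 64
Total ground atoms: 512 + 8 + 64 = 584.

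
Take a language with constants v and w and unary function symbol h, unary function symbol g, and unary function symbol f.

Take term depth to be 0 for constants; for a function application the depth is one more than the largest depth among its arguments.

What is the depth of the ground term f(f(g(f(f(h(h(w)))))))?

depth(h(w)) = 1 + depth(w) = 1 + 0 = 1
depth(h(h(w))) = 1 + depth(h(w)) = 1 + 1 = 2
depth(f(h(h(w)))) = 1 + depth(h(h(w))) = 1 + 2 = 3
depth(f(f(h(h(w))))) = 1 + depth(f(h(h(w)))) = 1 + 3 = 4
depth(g(f(f(h(h(w)))))) = 1 + depth(f(f(h(h(w))))) = 1 + 4 = 5
depth(f(g(f(f(h(h(w))))))) = 1 + depth(g(f(f(h(h(w)))))) = 1 + 5 = 6
depth(f(f(g(f(f(h(h(w)))))))) = 1 + depth(f(g(f(f(h(h(w))))))) = 1 + 6 = 7

7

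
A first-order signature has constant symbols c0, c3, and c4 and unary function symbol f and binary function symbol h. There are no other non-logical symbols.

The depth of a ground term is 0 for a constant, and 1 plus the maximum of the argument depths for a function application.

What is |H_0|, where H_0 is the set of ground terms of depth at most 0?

3

Let N_k = |{terms of depth ≤ k}|. Then N_0 = 3 and N_k = 3 + N_{k-1} + N_{k-1}^2 for k ≥ 1 (one summand per function symbol, arity giving the exponent).
N_0 = 3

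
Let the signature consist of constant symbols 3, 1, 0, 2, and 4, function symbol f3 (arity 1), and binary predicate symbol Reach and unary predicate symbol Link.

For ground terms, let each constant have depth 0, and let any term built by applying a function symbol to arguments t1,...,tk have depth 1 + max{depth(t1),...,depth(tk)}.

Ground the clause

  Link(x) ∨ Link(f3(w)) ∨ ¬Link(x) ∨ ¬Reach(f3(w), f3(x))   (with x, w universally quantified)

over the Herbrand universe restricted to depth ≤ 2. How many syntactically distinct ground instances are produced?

Ground terms of depth ≤ 2:
  If N_k denotes the number of depth-≤k ground terms, the 5 constants give N_0 = 5, and each function symbol of arity r contributes N_{k-1}^r new terms at level k: N_k = 5 + N_{k-1}.
  N_0 = 5
  N_1 = 5 + 5 = 10
  N_2 = 5 + 10 = 15
So there are 15 ground terms available for substitution.
The body mentions every one of the 2 quantified variables; since ground terms form a free algebra, no two substitutions collapse to the same formula.
Number of ground instances = 15^2 = 225.

225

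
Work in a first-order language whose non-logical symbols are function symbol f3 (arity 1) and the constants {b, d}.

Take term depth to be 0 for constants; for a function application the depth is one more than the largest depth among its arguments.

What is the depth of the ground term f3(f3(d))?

2

depth(f3(d)) = 1 + depth(d) = 1 + 0 = 1
depth(f3(f3(d))) = 1 + depth(f3(d)) = 1 + 1 = 2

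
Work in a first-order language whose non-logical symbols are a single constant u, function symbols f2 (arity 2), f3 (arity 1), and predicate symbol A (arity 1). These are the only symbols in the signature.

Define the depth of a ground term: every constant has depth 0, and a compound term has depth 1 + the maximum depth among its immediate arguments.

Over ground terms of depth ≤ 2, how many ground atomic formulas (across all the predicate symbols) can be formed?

First count ground terms of depth ≤ 2.
If N_k denotes the number of depth-≤k ground terms, the 1 constant gives N_0 = 1, and each function symbol of arity r contributes N_{k-1}^r new terms at level k: N_k = 1 + N_{k-1}^2 + N_{k-1}.
N_0 = 1
N_1 = 1 + 1^2 + 1 = 3
N_2 = 1 + 3^2 + 3 = 13
So |H| = 13.
A ground atom is a predicate applied to a tuple of terms from H, so the count is the sum over predicates of |H|^arity:
  A: 13
Total ground atoms: 13.

13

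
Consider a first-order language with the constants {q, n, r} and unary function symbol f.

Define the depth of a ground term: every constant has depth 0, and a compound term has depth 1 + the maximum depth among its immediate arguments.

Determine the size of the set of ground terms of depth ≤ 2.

9

Let N_k count ground terms of depth at most k. Each non-constant term of depth ≤ k is some function symbol applied to depth-≤(k−1) arguments, giving N_k = 3 + N_{k-1}.
N_0 = 3
N_1 = 3 + 3 = 6
N_2 = 3 + 6 = 9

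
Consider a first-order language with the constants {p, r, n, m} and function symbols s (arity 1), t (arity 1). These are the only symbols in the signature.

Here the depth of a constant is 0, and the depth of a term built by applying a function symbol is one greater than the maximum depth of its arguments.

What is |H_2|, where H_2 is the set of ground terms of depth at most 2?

Let N_k = |{terms of depth ≤ k}|. Then N_0 = 4 and N_k = 4 + N_{k-1} + N_{k-1} for k ≥ 1 (one summand per function symbol, arity giving the exponent).
N_0 = 4
N_1 = 4 + 4 + 4 = 12
N_2 = 4 + 12 + 12 = 28

28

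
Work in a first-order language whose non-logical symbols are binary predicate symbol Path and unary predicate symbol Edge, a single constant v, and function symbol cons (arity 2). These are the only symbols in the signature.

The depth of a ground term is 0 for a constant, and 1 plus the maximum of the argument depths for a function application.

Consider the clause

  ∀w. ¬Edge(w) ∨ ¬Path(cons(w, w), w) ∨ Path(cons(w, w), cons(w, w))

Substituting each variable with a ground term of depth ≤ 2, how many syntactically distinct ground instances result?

5

Ground terms of depth ≤ 2:
  Count level by level. With function symbols cons/2, the terms of depth ≤ k are the 1 constant together with each function applied to depth-≤(k−1) tuples, so N_k = 1 + N_{k-1}^2.
  N_0 = 1
  N_1 = 1 + 1^2 = 2
  N_2 = 1 + 2^2 = 5
  Explicitly: v, cons(v, v), cons(v, cons(v, v)), cons(cons(v, v), v), cons(cons(v, v), cons(v, v)).
So there are 5 ground terms available for substitution.
The clause has 1 distinct variable (w), which appears in the body. In the free term algebra distinct substitutions yield syntactically distinct ground instances.
Number of ground instances = 5.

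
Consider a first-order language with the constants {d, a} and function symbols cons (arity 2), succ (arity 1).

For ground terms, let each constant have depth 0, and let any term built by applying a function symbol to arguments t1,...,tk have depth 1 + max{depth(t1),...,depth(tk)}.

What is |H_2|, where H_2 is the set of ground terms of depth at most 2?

Let N_k count ground terms of depth at most k. Each non-constant term of depth ≤ k is some function symbol applied to depth-≤(k−1) arguments, giving N_k = 2 + N_{k-1}^2 + N_{k-1}.
N_0 = 2
N_1 = 2 + 2^2 + 2 = 8
N_2 = 2 + 8^2 + 8 = 74

74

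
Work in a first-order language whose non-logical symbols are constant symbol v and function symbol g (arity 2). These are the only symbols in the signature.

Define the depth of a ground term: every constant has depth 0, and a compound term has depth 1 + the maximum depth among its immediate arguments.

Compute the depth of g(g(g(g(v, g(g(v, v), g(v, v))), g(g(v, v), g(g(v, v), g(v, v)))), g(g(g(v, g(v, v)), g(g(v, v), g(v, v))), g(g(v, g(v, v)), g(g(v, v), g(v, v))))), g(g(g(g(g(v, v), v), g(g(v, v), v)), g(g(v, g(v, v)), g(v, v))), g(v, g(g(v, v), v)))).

depth(g(v, v)) = 1 + max(0, 0) = 1
depth(g(g(v, v), g(v, v))) = 1 + max(1, 1) = 2
depth(g(v, g(g(v, v), g(v, v)))) = 1 + max(0, 2) = 3
depth(g(g(v, v), g(g(v, v), g(v, v)))) = 1 + max(1, 2) = 3
depth(g(g(v, g(g(v, v), g(v, v))), g(g(v, v), g(g(v, v), g(v, v))))) = 1 + max(3, 3) = 4
depth(g(v, g(v, v))) = 1 + max(0, 1) = 2
depth(g(g(v, g(v, v)), g(g(v, v), g(v, v)))) = 1 + max(2, 2) = 3
depth(g(g(g(v, g(v, v)), g(g(v, v), g(v, v))), g(g(v, g(v, v)), g(g(v, v), g(v, v))))) = 1 + max(3, 3) = 4
depth(g(g(g(v, g(g(v, v), g(v, v))), g(g(v, v), g(g(v, v), g(v, v)))), g(g(g(v, g(v, v)), g(g(v, v), g(v, v))), g(g(v, g(v, v)), g(g(v, v), g(v, v)))))) = 1 + max(4, 4) = 5
depth(g(g(v, v), v)) = 1 + max(1, 0) = 2
depth(g(g(g(v, v), v), g(g(v, v), v))) = 1 + max(2, 2) = 3
depth(g(g(v, g(v, v)), g(v, v))) = 1 + max(2, 1) = 3
depth(g(g(g(g(v, v), v), g(g(v, v), v)), g(g(v, g(v, v)), g(v, v)))) = 1 + max(3, 3) = 4
depth(g(v, g(g(v, v), v))) = 1 + max(0, 2) = 3
depth(g(g(g(g(g(v, v), v), g(g(v, v), v)), g(g(v, g(v, v)), g(v, v))), g(v, g(g(v, v), v)))) = 1 + max(4, 3) = 5
depth(g(g(g(g(v, g(g(v, v), g(v, v))), g(g(v, v), g(g(v, v), g(v, v)))), g(g(g(v, g(v, v)), g(g(v, v), g(v, v))), g(g(v, g(v, v)), g(g(v, v), g(v, v))))), g(g(g(g(g(v, v), v), g(g(v, v), v)), g(g(v, g(v, v)), g(v, v))), g(v, g(g(v, v), v))))) = 1 + max(5, 5) = 6

6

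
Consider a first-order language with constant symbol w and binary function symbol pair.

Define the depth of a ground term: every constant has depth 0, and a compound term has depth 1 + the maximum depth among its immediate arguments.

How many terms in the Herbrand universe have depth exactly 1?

Count level by level. With function symbols pair/2, the terms of depth ≤ k are the 1 constant together with each function applied to depth-≤(k−1) tuples, so N_k = 1 + N_{k-1}^2.
N_0 = 1
N_1 = 1 + 1^2 = 2
Terms of depth exactly 1: N_1 − N_0 = 2 − 1 = 1.

1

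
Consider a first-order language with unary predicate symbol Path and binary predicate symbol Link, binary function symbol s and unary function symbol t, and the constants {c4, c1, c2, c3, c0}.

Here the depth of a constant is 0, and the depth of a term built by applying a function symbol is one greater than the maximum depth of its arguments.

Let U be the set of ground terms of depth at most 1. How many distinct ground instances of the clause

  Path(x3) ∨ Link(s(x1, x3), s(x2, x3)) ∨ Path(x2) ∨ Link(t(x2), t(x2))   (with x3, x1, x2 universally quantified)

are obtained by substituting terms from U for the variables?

42875

Ground terms of depth ≤ 1:
  Count level by level. With function symbols s/2, t/1, the terms of depth ≤ k are the 5 constants together with each function applied to depth-≤(k−1) tuples, so N_k = 5 + N_{k-1}^2 + N_{k-1}.
  N_0 = 5
  N_1 = 5 + 5^2 + 5 = 35
So there are 35 ground terms available for substitution.
Each of x3, x1, x2 ranges independently over the available ground terms, and distinct assignments produce distinct instances.
Number of ground instances = 35^3 = 42875.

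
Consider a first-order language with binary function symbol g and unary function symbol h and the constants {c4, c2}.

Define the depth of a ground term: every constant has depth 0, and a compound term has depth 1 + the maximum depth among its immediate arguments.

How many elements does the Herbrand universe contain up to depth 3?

5552

Let N_k = |{terms of depth ≤ k}|. Then N_0 = 2 and N_k = 2 + N_{k-1}^2 + N_{k-1} for k ≥ 1 (one summand per function symbol, arity giving the exponent).
N_0 = 2
N_1 = 2 + 2^2 + 2 = 8
N_2 = 2 + 8^2 + 8 = 74
N_3 = 2 + 74^2 + 74 = 5552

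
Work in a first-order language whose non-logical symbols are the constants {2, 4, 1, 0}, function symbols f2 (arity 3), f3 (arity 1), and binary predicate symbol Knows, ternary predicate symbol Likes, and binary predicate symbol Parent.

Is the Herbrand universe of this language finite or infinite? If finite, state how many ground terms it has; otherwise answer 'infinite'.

infinite

The signature has at least one function symbol (f2, arity 3) and at least one constant (2).
Iterating f2 gives infinitely many distinct ground terms: 2, f2(2, 2, 2), f2(f2(2, 2, 2), f2(2, 2, 2), f2(2, 2, 2)), ...
So the Herbrand universe is infinite.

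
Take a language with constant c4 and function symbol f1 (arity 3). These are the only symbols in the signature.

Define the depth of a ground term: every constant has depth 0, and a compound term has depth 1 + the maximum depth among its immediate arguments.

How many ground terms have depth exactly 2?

7

Count level by level. With function symbols f1/3, the terms of depth ≤ k are the 1 constant together with each function applied to depth-≤(k−1) tuples, so N_k = 1 + N_{k-1}^3.
N_0 = 1
N_1 = 1 + 1^3 = 2
N_2 = 1 + 2^3 = 9
Terms of depth exactly 2: N_2 − N_1 = 9 − 2 = 7.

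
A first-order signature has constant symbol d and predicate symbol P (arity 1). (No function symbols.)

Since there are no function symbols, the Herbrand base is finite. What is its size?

1

With no function symbols, the Herbrand universe is just the 1 constant.
Ground atoms per predicate: P: 1.
Herbrand base size = 1 = 1.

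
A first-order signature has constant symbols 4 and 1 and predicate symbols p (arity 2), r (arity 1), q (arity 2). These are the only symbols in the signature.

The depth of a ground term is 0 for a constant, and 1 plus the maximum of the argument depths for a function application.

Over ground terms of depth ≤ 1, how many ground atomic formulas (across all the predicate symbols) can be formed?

10

First count ground terms of depth ≤ 1.
With no function symbols every ground term is a constant, so there are exactly 2 ground terms at every depth bound.
N_0 = 2
N_1 = 2
Explicitly: 4, 1.
So |H| = 2.
Each predicate of arity r yields |H|^r ground atoms (one per choice of an r-tuple from H):
  p: 2^2 = 4;  r: 2;  q: 2^2 = 4
Total ground atoms: 4 + 2 + 4 = 10.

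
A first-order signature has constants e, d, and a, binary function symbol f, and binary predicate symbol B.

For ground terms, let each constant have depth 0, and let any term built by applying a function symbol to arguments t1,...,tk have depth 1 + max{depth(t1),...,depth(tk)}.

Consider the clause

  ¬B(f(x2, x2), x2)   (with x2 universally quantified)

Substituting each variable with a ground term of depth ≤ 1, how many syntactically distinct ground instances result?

12

Ground terms of depth ≤ 1:
  Count level by level. With function symbols f/2, the terms of depth ≤ k are the 3 constants together with each function applied to depth-≤(k−1) tuples, so N_k = 3 + N_{k-1}^2.
  N_0 = 3
  N_1 = 3 + 3^2 = 12
So there are 12 ground terms available for substitution.
The variable x2 ranges independently over the available ground terms, and distinct assignments produce distinct instances.
Number of ground instances = 12.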